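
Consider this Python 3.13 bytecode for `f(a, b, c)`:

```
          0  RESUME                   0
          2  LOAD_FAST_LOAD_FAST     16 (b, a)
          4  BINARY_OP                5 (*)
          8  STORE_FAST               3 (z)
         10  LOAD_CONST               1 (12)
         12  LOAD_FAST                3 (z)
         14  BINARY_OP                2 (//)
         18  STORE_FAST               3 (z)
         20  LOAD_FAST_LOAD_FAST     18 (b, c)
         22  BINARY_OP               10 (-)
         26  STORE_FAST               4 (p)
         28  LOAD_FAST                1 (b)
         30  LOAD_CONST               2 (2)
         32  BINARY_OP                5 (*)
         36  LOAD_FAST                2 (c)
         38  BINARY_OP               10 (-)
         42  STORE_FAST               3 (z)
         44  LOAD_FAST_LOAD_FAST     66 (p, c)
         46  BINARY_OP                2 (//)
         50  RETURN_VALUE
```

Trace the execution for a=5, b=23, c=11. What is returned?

LOAD_FAST_LOAD_FAST b,a → push 23,5. Stack: [23, 5]
BINARY_OP * → 23 * 5 = 115. Stack: [115]
STORE_FAST z → z=115. Stack: []
LOAD_CONST → push 12. Stack: [12]
LOAD_FAST z → push 115. Stack: [12, 115]
BINARY_OP // → 12 // 115 = 0. Stack: [0]
STORE_FAST z → z=0. Stack: []
LOAD_FAST_LOAD_FAST b,c → push 23,11. Stack: [23, 11]
BINARY_OP - → 23 - 11 = 12. Stack: [12]
STORE_FAST p → p=12. Stack: []
LOAD_FAST b → push 23. Stack: [23]
LOAD_CONST → push 2. Stack: [23, 2]
BINARY_OP * → 23 * 2 = 46. Stack: [46]
LOAD_FAST c → push 11. Stack: [46, 11]
BINARY_OP - → 46 - 11 = 35. Stack: [35]
STORE_FAST z → z=35. Stack: []
LOAD_FAST_LOAD_FAST p,c → push 12,11. Stack: [12, 11]
BINARY_OP // → 12 // 11 = 1. Stack: [1]
RETURN_VALUE → return 1.

1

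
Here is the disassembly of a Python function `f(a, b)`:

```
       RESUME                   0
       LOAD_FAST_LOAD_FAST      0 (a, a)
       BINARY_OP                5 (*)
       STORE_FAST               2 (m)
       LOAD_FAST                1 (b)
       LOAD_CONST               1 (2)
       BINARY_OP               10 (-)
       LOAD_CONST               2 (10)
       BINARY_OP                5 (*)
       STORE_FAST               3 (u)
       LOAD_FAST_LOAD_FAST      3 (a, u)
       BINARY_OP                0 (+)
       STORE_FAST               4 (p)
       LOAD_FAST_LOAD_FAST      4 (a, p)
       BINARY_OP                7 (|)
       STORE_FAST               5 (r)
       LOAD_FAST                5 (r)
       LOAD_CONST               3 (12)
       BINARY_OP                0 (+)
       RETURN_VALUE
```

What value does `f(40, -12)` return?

-56

LOAD_FAST_LOAD_FAST a,a → push 40,40. Stack: [40, 40]
BINARY_OP * → 40 * 40 = 1600. Stack: [1600]
STORE_FAST m → m=1600. Stack: []
LOAD_FAST b → push -12. Stack: [-12]
LOAD_CONST → push 2. Stack: [-12, 2]
BINARY_OP - → -12 - 2 = -14. Stack: [-14]
LOAD_CONST → push 10. Stack: [-14, 10]
BINARY_OP * → -14 * 10 = -140. Stack: [-140]
STORE_FAST u → u=-140. Stack: []
LOAD_FAST_LOAD_FAST a,u → push 40,-140. Stack: [40, -140]
BINARY_OP + → 40 + -140 = -100. Stack: [-100]
STORE_FAST p → p=-100. Stack: []
LOAD_FAST_LOAD_FAST a,p → push 40,-100. Stack: [40, -100]
BINARY_OP | → 40 | -100 = -68. Stack: [-68]
STORE_FAST r → r=-68. Stack: []
LOAD_FAST r → push -68. Stack: [-68]
LOAD_CONST → push 12. Stack: [-68, 12]
BINARY_OP + → -68 + 12 = -56. Stack: [-56]
RETURN_VALUE → return -56.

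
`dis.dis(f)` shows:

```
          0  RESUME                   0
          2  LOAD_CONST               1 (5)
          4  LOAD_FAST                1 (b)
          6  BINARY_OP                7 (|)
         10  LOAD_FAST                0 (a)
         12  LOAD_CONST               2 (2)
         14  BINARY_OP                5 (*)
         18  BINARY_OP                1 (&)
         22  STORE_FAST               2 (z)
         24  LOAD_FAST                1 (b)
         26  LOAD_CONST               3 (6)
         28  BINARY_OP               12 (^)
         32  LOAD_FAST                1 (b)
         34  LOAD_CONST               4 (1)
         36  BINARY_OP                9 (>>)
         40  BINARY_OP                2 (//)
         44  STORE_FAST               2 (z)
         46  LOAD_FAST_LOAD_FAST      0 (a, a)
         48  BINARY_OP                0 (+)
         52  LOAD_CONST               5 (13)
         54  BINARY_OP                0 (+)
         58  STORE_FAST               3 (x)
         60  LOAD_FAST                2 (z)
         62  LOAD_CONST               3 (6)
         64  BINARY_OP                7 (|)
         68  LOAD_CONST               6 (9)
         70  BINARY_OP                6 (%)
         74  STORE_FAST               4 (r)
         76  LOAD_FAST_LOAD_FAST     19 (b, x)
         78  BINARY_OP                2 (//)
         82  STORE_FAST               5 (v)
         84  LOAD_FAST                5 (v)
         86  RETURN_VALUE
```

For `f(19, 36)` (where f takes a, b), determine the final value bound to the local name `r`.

LOAD_CONST → push 5. Stack: [5]
LOAD_FAST b → push 36. Stack: [5, 36]
BINARY_OP | → 5 | 36 = 37. Stack: [37]
LOAD_FAST a → push 19. Stack: [37, 19]
LOAD_CONST → push 2. Stack: [37, 19, 2]
BINARY_OP * → 19 * 2 = 38. Stack: [37, 38]
BINARY_OP & → 37 & 38 = 36. Stack: [36]
STORE_FAST z → z=36. Stack: []
LOAD_FAST b → push 36. Stack: [36]
LOAD_CONST → push 6. Stack: [36, 6]
BINARY_OP ^ → 36 ^ 6 = 34. Stack: [34]
LOAD_FAST b → push 36. Stack: [34, 36]
LOAD_CONST → push 1. Stack: [34, 36, 1]
BINARY_OP >> → 36 >> 1 = 18. Stack: [34, 18]
BINARY_OP // → 34 // 18 = 1. Stack: [1]
STORE_FAST z → z=1. Stack: []
LOAD_FAST_LOAD_FAST a,a → push 19,19. Stack: [19, 19]
BINARY_OP + → 19 + 19 = 38. Stack: [38]
LOAD_CONST → push 13. Stack: [38, 13]
BINARY_OP + → 38 + 13 = 51. Stack: [51]
STORE_FAST x → x=51. Stack: []
LOAD_FAST z → push 1. Stack: [1]
LOAD_CONST → push 6. Stack: [1, 6]
BINARY_OP | → 1 | 6 = 7. Stack: [7]
LOAD_CONST → push 9. Stack: [7, 9]
BINARY_OP % → 7 % 9 = 7. Stack: [7]
STORE_FAST r → r=7. Stack: []
LOAD_FAST_LOAD_FAST b,x → push 36,51. Stack: [36, 51]
BINARY_OP // → 36 // 51 = 0. Stack: [0]
STORE_FAST v → v=0. Stack: []
LOAD_FAST v → push 0. Stack: [0]
RETURN_VALUE → return 0.

7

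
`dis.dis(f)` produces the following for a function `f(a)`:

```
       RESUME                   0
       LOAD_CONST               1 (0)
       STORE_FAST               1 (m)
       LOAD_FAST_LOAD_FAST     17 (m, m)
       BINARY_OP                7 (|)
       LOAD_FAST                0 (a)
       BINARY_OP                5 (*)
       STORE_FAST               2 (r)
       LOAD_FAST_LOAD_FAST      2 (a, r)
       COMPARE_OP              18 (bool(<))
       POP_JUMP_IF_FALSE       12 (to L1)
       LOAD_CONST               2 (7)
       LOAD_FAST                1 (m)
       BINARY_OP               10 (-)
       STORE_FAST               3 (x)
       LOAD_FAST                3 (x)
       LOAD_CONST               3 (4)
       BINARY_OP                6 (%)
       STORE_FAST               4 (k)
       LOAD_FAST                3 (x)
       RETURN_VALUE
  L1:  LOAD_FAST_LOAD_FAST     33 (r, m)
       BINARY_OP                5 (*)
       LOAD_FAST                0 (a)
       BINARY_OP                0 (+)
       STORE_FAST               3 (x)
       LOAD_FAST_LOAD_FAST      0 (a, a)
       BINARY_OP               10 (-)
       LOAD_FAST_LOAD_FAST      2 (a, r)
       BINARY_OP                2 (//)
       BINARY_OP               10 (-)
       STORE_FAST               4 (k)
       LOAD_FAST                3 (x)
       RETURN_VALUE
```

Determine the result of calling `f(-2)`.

LOAD_CONST → push 0. Stack: [0]
STORE_FAST m → m=0. Stack: []
LOAD_FAST_LOAD_FAST m,m → push 0,0. Stack: [0, 0]
BINARY_OP | → 0 | 0 = 0. Stack: [0]
LOAD_FAST a → push -2. Stack: [0, -2]
BINARY_OP * → 0 * -2 = 0. Stack: [0]
STORE_FAST r → r=0. Stack: []
LOAD_FAST_LOAD_FAST a,r → push -2,0. Stack: [-2, 0]
COMPARE_OP bool(<) → -2 vs 0 = True. Stack: [True]
POP_JUMP_IF_FALSE → pop True; no jump. Stack: []
LOAD_CONST → push 7. Stack: [7]
LOAD_FAST m → push 0. Stack: [7, 0]
BINARY_OP - → 7 - 0 = 7. Stack: [7]
STORE_FAST x → x=7. Stack: []
LOAD_FAST x → push 7. Stack: [7]
LOAD_CONST → push 4. Stack: [7, 4]
BINARY_OP % → 7 % 4 = 3. Stack: [3]
STORE_FAST k → k=3. Stack: []
LOAD_FAST x → push 7. Stack: [7]
RETURN_VALUE → return 7.

7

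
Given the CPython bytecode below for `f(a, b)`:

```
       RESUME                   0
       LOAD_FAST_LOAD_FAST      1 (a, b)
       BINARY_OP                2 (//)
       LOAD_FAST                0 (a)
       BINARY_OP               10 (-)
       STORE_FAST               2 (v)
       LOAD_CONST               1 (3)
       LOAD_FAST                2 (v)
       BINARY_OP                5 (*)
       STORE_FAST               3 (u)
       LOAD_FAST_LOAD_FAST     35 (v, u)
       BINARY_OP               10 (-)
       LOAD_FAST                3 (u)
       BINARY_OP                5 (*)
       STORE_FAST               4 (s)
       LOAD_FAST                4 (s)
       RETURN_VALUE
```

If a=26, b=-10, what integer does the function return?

-5046

LOAD_FAST_LOAD_FAST a,b → push 26,-10. Stack: [26, -10]
BINARY_OP // → 26 // -10 = -3. Stack: [-3]
LOAD_FAST a → push 26. Stack: [-3, 26]
BINARY_OP - → -3 - 26 = -29. Stack: [-29]
STORE_FAST v → v=-29. Stack: []
LOAD_CONST → push 3. Stack: [3]
LOAD_FAST v → push -29. Stack: [3, -29]
BINARY_OP * → 3 * -29 = -87. Stack: [-87]
STORE_FAST u → u=-87. Stack: []
LOAD_FAST_LOAD_FAST v,u → push -29,-87. Stack: [-29, -87]
BINARY_OP - → -29 - -87 = 58. Stack: [58]
LOAD_FAST u → push -87. Stack: [58, -87]
BINARY_OP * → 58 * -87 = -5046. Stack: [-5046]
STORE_FAST s → s=-5046. Stack: []
LOAD_FAST s → push -5046. Stack: [-5046]
RETURN_VALUE → return -5046.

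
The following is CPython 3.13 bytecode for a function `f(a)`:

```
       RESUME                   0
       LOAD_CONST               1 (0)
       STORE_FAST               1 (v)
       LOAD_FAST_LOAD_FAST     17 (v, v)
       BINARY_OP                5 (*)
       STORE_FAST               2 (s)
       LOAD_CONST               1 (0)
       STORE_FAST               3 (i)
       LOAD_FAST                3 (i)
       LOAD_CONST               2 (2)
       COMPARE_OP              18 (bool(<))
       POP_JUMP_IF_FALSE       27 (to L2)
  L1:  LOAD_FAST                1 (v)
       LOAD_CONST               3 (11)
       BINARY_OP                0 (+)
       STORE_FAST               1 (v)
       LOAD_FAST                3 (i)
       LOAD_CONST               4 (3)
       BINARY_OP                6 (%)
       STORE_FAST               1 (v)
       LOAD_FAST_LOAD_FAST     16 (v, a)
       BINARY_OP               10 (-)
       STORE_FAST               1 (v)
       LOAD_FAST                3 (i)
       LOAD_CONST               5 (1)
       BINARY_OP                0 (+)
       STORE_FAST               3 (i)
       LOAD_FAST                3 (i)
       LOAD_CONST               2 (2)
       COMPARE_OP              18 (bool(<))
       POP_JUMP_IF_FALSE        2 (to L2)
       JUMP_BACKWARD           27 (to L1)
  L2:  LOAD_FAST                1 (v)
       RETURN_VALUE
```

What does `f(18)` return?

LOAD_CONST → push 0. Stack: [0]
STORE_FAST v → v=0. Stack: []
LOAD_FAST_LOAD_FAST v,v → push 0,0. Stack: [0, 0]
BINARY_OP * → 0 * 0 = 0. Stack: [0]
STORE_FAST s → s=0. Stack: []
LOAD_CONST → push 0. Stack: [0]
STORE_FAST i → i=0. Stack: []
LOAD_FAST i → push 0. Stack: [0]
LOAD_CONST → push 2. Stack: [0, 2]
COMPARE_OP bool(<) → 0 vs 2 = True. Stack: [True]
POP_JUMP_IF_FALSE → pop True; no jump. Stack: []
LOAD_FAST v → push 0. Stack: [0]
LOAD_CONST → push 11. Stack: [0, 11]
BINARY_OP + → 0 + 11 = 11. Stack: [11]
STORE_FAST v → v=11. Stack: []
LOAD_FAST i → push 0. Stack: [0]
LOAD_CONST → push 3. Stack: [0, 3]
BINARY_OP % → 0 % 3 = 0. Stack: [0]
STORE_FAST v → v=0. Stack: []
LOAD_FAST_LOAD_FAST v,a → push 0,18. Stack: [0, 18]
BINARY_OP - → 0 - 18 = -18. Stack: [-18]
STORE_FAST v → v=-18. Stack: []
LOAD_FAST i → push 0. Stack: [0]
LOAD_CONST → push 1. Stack: [0, 1]
BINARY_OP + → 0 + 1 = 1. Stack: [1]
STORE_FAST i → i=1. Stack: []
LOAD_FAST i → push 1. Stack: [1]
LOAD_CONST → push 2. Stack: [1, 2]
COMPARE_OP bool(<) → 1 vs 2 = True. Stack: [True]
POP_JUMP_IF_FALSE → pop True; no jump. Stack: []
LOAD_FAST v → push -18. Stack: [-18]
LOAD_CONST → push 11. Stack: [-18, 11]
BINARY_OP + → -18 + 11 = -7. Stack: [-7]
STORE_FAST v → v=-7. Stack: []
LOAD_FAST i → push 1. Stack: [1]
LOAD_CONST → push 3. Stack: [1, 3]
BINARY_OP % → 1 % 3 = 1. Stack: [1]
STORE_FAST v → v=1. Stack: []
LOAD_FAST_LOAD_FAST v,a → push 1,18. Stack: [1, 18]
BINARY_OP - → 1 - 18 = -17. Stack: [-17]
STORE_FAST v → v=-17. Stack: []
LOAD_FAST i → push 1. Stack: [1]
LOAD_CONST → push 1. Stack: [1, 1]
BINARY_OP + → 1 + 1 = 2. Stack: [2]
STORE_FAST i → i=2. Stack: []
LOAD_FAST i → push 2. Stack: [2]
LOAD_CONST → push 2. Stack: [2, 2]
COMPARE_OP bool(<) → 2 vs 2 = False. Stack: [False]
POP_JUMP_IF_FALSE → pop False; jump. Stack: []
LOAD_FAST v → push -17. Stack: [-17]
RETURN_VALUE → return -17.

-17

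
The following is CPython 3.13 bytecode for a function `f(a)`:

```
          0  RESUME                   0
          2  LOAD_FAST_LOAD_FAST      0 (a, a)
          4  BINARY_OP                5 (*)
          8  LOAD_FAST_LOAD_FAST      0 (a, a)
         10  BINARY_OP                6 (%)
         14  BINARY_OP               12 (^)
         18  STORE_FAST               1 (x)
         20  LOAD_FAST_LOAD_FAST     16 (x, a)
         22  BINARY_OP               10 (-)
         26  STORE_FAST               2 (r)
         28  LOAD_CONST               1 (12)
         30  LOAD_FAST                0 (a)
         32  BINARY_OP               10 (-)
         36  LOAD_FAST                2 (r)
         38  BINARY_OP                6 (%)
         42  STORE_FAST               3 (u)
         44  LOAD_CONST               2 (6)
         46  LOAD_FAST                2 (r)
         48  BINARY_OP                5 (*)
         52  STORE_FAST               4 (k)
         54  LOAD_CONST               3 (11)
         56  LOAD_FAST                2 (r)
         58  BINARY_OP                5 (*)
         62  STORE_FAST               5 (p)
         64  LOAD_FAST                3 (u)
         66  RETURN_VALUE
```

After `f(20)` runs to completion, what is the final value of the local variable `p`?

4180

LOAD_FAST_LOAD_FAST a,a → push 20,20. Stack: [20, 20]
BINARY_OP * → 20 * 20 = 400. Stack: [400]
LOAD_FAST_LOAD_FAST a,a → push 20,20. Stack: [400, 20, 20]
BINARY_OP % → 20 % 20 = 0. Stack: [400, 0]
BINARY_OP ^ → 400 ^ 0 = 400. Stack: [400]
STORE_FAST x → x=400. Stack: []
LOAD_FAST_LOAD_FAST x,a → push 400,20. Stack: [400, 20]
BINARY_OP - → 400 - 20 = 380. Stack: [380]
STORE_FAST r → r=380. Stack: []
LOAD_CONST → push 12. Stack: [12]
LOAD_FAST a → push 20. Stack: [12, 20]
BINARY_OP - → 12 - 20 = -8. Stack: [-8]
LOAD_FAST r → push 380. Stack: [-8, 380]
BINARY_OP % → -8 % 380 = 372. Stack: [372]
STORE_FAST u → u=372. Stack: []
LOAD_CONST → push 6. Stack: [6]
LOAD_FAST r → push 380. Stack: [6, 380]
BINARY_OP * → 6 * 380 = 2280. Stack: [2280]
STORE_FAST k → k=2280. Stack: []
LOAD_CONST → push 11. Stack: [11]
LOAD_FAST r → push 380. Stack: [11, 380]
BINARY_OP * → 11 * 380 = 4180. Stack: [4180]
STORE_FAST p → p=4180. Stack: []
LOAD_FAST u → push 372. Stack: [372]
RETURN_VALUE → return 372.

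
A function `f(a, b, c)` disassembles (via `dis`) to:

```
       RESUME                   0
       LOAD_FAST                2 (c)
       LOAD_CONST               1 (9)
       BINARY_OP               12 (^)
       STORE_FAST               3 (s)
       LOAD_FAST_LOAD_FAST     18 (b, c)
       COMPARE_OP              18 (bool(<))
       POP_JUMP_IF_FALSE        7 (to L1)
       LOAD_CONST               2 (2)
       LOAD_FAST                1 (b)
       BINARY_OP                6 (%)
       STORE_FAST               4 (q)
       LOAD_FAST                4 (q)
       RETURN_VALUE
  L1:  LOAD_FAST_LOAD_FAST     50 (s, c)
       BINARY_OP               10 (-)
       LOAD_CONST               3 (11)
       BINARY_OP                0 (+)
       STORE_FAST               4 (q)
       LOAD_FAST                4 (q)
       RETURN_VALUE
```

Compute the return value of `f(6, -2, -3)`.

2

LOAD_FAST c → push -3. Stack: [-3]
LOAD_CONST → push 9. Stack: [-3, 9]
BINARY_OP ^ → -3 ^ 9 = -12. Stack: [-12]
STORE_FAST s → s=-12. Stack: []
LOAD_FAST_LOAD_FAST b,c → push -2,-3. Stack: [-2, -3]
COMPARE_OP bool(<) → -2 vs -3 = False. Stack: [False]
POP_JUMP_IF_FALSE → pop False; jump. Stack: []
LOAD_FAST_LOAD_FAST s,c → push -12,-3. Stack: [-12, -3]
BINARY_OP - → -12 - -3 = -9. Stack: [-9]
LOAD_CONST → push 11. Stack: [-9, 11]
BINARY_OP + → -9 + 11 = 2. Stack: [2]
STORE_FAST q → q=2. Stack: []
LOAD_FAST q → push 2. Stack: [2]
RETURN_VALUE → return 2.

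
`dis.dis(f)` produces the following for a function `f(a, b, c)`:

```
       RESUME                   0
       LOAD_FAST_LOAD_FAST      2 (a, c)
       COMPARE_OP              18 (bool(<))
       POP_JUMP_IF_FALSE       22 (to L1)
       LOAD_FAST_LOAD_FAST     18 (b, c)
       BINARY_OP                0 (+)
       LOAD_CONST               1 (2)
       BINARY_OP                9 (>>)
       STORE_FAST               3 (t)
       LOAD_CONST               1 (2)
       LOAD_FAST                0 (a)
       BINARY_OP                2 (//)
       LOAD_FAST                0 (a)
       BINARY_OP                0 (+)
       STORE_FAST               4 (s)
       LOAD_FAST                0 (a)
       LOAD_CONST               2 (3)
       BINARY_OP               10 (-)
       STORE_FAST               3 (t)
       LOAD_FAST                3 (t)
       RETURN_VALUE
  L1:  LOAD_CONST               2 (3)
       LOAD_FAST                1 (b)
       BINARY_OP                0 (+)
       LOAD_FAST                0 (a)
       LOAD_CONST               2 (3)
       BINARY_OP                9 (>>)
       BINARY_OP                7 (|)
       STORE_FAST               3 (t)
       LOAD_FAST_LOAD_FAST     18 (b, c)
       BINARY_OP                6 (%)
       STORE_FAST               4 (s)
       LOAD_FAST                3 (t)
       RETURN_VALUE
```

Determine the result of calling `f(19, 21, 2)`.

26

LOAD_FAST_LOAD_FAST a,c → push 19,2. Stack: [19, 2]
COMPARE_OP bool(<) → 19 vs 2 = False. Stack: [False]
POP_JUMP_IF_FALSE → pop False; jump. Stack: []
LOAD_CONST → push 3. Stack: [3]
LOAD_FAST b → push 21. Stack: [3, 21]
BINARY_OP + → 3 + 21 = 24. Stack: [24]
LOAD_FAST a → push 19. Stack: [24, 19]
LOAD_CONST → push 3. Stack: [24, 19, 3]
BINARY_OP >> → 19 >> 3 = 2. Stack: [24, 2]
BINARY_OP | → 24 | 2 = 26. Stack: [26]
STORE_FAST t → t=26. Stack: []
LOAD_FAST_LOAD_FAST b,c → push 21,2. Stack: [21, 2]
BINARY_OP % → 21 % 2 = 1. Stack: [1]
STORE_FAST s → s=1. Stack: []
LOAD_FAST t → push 26. Stack: [26]
RETURN_VALUE → return 26.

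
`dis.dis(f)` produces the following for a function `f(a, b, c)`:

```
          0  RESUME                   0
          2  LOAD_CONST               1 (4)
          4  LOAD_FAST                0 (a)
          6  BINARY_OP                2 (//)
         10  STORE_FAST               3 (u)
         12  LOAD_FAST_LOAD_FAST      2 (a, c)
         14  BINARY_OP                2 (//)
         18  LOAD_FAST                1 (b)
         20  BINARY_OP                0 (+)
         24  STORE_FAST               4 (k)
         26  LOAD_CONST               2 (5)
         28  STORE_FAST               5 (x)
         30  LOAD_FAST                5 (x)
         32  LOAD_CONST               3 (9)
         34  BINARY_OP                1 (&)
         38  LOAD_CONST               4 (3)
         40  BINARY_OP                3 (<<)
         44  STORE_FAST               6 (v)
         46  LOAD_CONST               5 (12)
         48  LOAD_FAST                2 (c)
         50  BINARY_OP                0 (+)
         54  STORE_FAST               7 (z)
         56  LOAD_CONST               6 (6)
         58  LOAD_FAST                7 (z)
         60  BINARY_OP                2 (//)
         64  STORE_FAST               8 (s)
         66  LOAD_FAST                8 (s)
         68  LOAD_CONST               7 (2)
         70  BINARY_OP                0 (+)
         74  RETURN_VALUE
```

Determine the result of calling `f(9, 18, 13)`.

2

LOAD_CONST → push 4. Stack: [4]
LOAD_FAST a → push 9. Stack: [4, 9]
BINARY_OP // → 4 // 9 = 0. Stack: [0]
STORE_FAST u → u=0. Stack: []
LOAD_FAST_LOAD_FAST a,c → push 9,13. Stack: [9, 13]
BINARY_OP // → 9 // 13 = 0. Stack: [0]
LOAD_FAST b → push 18. Stack: [0, 18]
BINARY_OP + → 0 + 18 = 18. Stack: [18]
STORE_FAST k → k=18. Stack: []
LOAD_CONST → push 5. Stack: [5]
STORE_FAST x → x=5. Stack: []
LOAD_FAST x → push 5. Stack: [5]
LOAD_CONST → push 9. Stack: [5, 9]
BINARY_OP & → 5 & 9 = 1. Stack: [1]
LOAD_CONST → push 3. Stack: [1, 3]
BINARY_OP << → 1 << 3 = 8. Stack: [8]
STORE_FAST v → v=8. Stack: []
LOAD_CONST → push 12. Stack: [12]
LOAD_FAST c → push 13. Stack: [12, 13]
BINARY_OP + → 12 + 13 = 25. Stack: [25]
STORE_FAST z → z=25. Stack: []
LOAD_CONST → push 6. Stack: [6]
LOAD_FAST z → push 25. Stack: [6, 25]
BINARY_OP // → 6 // 25 = 0. Stack: [0]
STORE_FAST s → s=0. Stack: []
LOAD_FAST s → push 0. Stack: [0]
LOAD_CONST → push 2. Stack: [0, 2]
BINARY_OP + → 0 + 2 = 2. Stack: [2]
RETURN_VALUE → return 2.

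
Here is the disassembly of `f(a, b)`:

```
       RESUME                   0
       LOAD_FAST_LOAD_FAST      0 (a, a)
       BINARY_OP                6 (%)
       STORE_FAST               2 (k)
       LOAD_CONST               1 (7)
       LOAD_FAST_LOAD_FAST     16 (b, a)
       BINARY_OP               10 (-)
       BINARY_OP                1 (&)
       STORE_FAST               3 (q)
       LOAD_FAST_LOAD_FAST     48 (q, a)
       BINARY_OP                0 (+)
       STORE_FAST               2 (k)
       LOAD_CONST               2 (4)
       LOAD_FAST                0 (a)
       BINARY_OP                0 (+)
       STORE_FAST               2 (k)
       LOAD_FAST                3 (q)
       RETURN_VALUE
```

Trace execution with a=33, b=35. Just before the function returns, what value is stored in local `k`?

37

LOAD_FAST_LOAD_FAST a,a → push 33,33. Stack: [33, 33]
BINARY_OP % → 33 % 33 = 0. Stack: [0]
STORE_FAST k → k=0. Stack: []
LOAD_CONST → push 7. Stack: [7]
LOAD_FAST_LOAD_FAST b,a → push 35,33. Stack: [7, 35, 33]
BINARY_OP - → 35 - 33 = 2. Stack: [7, 2]
BINARY_OP & → 7 & 2 = 2. Stack: [2]
STORE_FAST q → q=2. Stack: []
LOAD_FAST_LOAD_FAST q,a → push 2,33. Stack: [2, 33]
BINARY_OP + → 2 + 33 = 35. Stack: [35]
STORE_FAST k → k=35. Stack: []
LOAD_CONST → push 4. Stack: [4]
LOAD_FAST a → push 33. Stack: [4, 33]
BINARY_OP + → 4 + 33 = 37. Stack: [37]
STORE_FAST k → k=37. Stack: []
LOAD_FAST q → push 2. Stack: [2]
RETURN_VALUE → return 2.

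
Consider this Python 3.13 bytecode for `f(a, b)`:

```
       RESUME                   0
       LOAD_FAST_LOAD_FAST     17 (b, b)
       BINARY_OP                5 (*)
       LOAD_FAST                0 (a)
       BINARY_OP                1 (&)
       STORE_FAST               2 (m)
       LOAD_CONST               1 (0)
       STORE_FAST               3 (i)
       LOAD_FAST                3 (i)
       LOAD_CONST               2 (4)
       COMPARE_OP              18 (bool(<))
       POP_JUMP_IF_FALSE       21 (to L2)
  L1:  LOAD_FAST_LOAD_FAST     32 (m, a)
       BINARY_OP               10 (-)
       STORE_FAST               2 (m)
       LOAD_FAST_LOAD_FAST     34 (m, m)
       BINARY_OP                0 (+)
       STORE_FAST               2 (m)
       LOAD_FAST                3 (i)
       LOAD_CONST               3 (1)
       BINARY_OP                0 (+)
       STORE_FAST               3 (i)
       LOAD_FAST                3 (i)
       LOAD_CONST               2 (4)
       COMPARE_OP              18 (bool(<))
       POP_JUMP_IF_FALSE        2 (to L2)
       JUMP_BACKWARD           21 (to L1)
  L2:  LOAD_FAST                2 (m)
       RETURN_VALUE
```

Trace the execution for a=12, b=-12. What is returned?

-360

LOAD_FAST_LOAD_FAST b,b → push -12,-12
BINARY_OP * → -12 * -12 = 144
LOAD_FAST a → push 12
BINARY_OP & → 144 & 12 = 0
STORE_FAST m → m=0
LOAD_CONST → push 0
STORE_FAST i → i=0
LOAD_FAST i → push 0
LOAD_CONST → push 4
COMPARE_OP bool(<) → 0 vs 4 = True
POP_JUMP_IF_FALSE → pop True; no jump
LOAD_FAST_LOAD_FAST m,a → push 0,12
BINARY_OP - → 0 - 12 = -12
STORE_FAST m → m=-12
LOAD_FAST_LOAD_FAST m,m → push -12,-12
BINARY_OP + → -12 + -12 = -24
STORE_FAST m → m=-24
LOAD_FAST i → push 0
LOAD_CONST → push 1
BINARY_OP + → 0 + 1 = 1
STORE_FAST i → i=1
LOAD_FAST i → push 1
LOAD_CONST → push 4
COMPARE_OP bool(<) → 1 vs 4 = True
POP_JUMP_IF_FALSE → pop True; no jump
LOAD_FAST_LOAD_FAST m,a → push -24,12
BINARY_OP - → -24 - 12 = -36
STORE_FAST m → m=-36
LOAD_FAST_LOAD_FAST m,m → push -36,-36
BINARY_OP + → -36 + -36 = -72
STORE_FAST m → m=-72
LOAD_FAST i → push 1
LOAD_CONST → push 1
BINARY_OP + → 1 + 1 = 2
STORE_FAST i → i=2
LOAD_FAST i → push 2
LOAD_CONST → push 4
COMPARE_OP bool(<) → 2 vs 4 = True
POP_JUMP_IF_FALSE → pop True; no jump
LOAD_FAST_LOAD_FAST m,a → push -72,12
BINARY_OP - → -72 - 12 = -84
STORE_FAST m → m=-84
LOAD_FAST_LOAD_FAST m,m → push -84,-84
BINARY_OP + → -84 + -84 = -168
STORE_FAST m → m=-168
LOAD_FAST i → push 2
LOAD_CONST → push 1
BINARY_OP + → 2 + 1 = 3
STORE_FAST i → i=3
LOAD_FAST i → push 3
LOAD_CONST → push 4
COMPARE_OP bool(<) → 3 vs 4 = True
POP_JUMP_IF_FALSE → pop True; no jump
LOAD_FAST_LOAD_FAST m,a → push -168,12
BINARY_OP - → -168 - 12 = -180
STORE_FAST m → m=-180
LOAD_FAST_LOAD_FAST m,m → push -180,-180
BINARY_OP + → -180 + -180 = -360
STORE_FAST m → m=-360
LOAD_FAST i → push 3
LOAD_CONST → push 1
BINARY_OP + → 3 + 1 = 4
STORE_FAST i → i=4
LOAD_FAST i → push 4
LOAD_CONST → push 4
COMPARE_OP bool(<) → 4 vs 4 = False
POP_JUMP_IF_FALSE → pop False; jump
LOAD_FAST m → push -360
RETURN_VALUE → return -360.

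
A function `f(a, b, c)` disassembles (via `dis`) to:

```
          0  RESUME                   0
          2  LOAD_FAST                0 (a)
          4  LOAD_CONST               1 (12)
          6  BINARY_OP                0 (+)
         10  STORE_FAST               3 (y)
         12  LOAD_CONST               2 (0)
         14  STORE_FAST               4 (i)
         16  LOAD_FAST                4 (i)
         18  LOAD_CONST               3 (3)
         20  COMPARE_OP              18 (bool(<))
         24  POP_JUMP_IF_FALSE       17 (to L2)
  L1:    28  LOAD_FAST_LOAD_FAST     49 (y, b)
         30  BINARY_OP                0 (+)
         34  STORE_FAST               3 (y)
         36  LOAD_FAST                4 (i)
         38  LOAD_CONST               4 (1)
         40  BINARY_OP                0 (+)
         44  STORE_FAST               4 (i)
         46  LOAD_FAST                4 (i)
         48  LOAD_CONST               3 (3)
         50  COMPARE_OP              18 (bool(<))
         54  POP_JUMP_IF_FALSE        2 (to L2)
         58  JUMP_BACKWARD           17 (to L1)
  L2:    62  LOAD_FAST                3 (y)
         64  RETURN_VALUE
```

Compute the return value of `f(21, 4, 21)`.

45

LOAD_FAST a → push 21. Stack: [21]
LOAD_CONST → push 12. Stack: [21, 12]
BINARY_OP + → 21 + 12 = 33. Stack: [33]
STORE_FAST y → y=33. Stack: []
LOAD_CONST → push 0. Stack: [0]
STORE_FAST i → i=0. Stack: []
LOAD_FAST i → push 0. Stack: [0]
LOAD_CONST → push 3. Stack: [0, 3]
COMPARE_OP bool(<) → 0 vs 3 = True. Stack: [True]
POP_JUMP_IF_FALSE → pop True; no jump. Stack: []
LOAD_FAST_LOAD_FAST y,b → push 33,4. Stack: [33, 4]
BINARY_OP + → 33 + 4 = 37. Stack: [37]
STORE_FAST y → y=37. Stack: []
LOAD_FAST i → push 0. Stack: [0]
LOAD_CONST → push 1. Stack: [0, 1]
BINARY_OP + → 0 + 1 = 1. Stack: [1]
STORE_FAST i → i=1. Stack: []
LOAD_FAST i → push 1. Stack: [1]
LOAD_CONST → push 3. Stack: [1, 3]
COMPARE_OP bool(<) → 1 vs 3 = True. Stack: [True]
POP_JUMP_IF_FALSE → pop True; no jump. Stack: []
LOAD_FAST_LOAD_FAST y,b → push 37,4. Stack: [37, 4]
BINARY_OP + → 37 + 4 = 41. Stack: [41]
STORE_FAST y → y=41. Stack: []
LOAD_FAST i → push 1. Stack: [1]
LOAD_CONST → push 1. Stack: [1, 1]
BINARY_OP + → 1 + 1 = 2. Stack: [2]
STORE_FAST i → i=2. Stack: []
LOAD_FAST i → push 2. Stack: [2]
LOAD_CONST → push 3. Stack: [2, 3]
COMPARE_OP bool(<) → 2 vs 3 = True. Stack: [True]
POP_JUMP_IF_FALSE → pop True; no jump. Stack: []
LOAD_FAST_LOAD_FAST y,b → push 41,4. Stack: [41, 4]
BINARY_OP + → 41 + 4 = 45. Stack: [45]
STORE_FAST y → y=45. Stack: []
LOAD_FAST i → push 2. Stack: [2]
LOAD_CONST → push 1. Stack: [2, 1]
BINARY_OP + → 2 + 1 = 3. Stack: [3]
STORE_FAST i → i=3. Stack: []
LOAD_FAST i → push 3. Stack: [3]
LOAD_CONST → push 3. Stack: [3, 3]
COMPARE_OP bool(<) → 3 vs 3 = False. Stack: [False]
POP_JUMP_IF_FALSE → pop False; jump. Stack: []
LOAD_FAST y → push 45. Stack: [45]
RETURN_VALUE → return 45.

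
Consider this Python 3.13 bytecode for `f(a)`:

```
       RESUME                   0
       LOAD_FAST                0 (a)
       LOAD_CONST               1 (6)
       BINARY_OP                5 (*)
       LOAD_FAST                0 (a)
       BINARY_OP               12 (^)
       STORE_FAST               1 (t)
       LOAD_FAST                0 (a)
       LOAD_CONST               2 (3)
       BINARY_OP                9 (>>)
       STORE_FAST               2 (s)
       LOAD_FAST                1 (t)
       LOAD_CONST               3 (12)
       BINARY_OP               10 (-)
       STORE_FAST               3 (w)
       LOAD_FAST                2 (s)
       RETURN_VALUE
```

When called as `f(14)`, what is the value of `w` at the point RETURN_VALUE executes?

LOAD_FAST a → push 14. Stack: [14]
LOAD_CONST → push 6. Stack: [14, 6]
BINARY_OP * → 14 * 6 = 84. Stack: [84]
LOAD_FAST a → push 14. Stack: [84, 14]
BINARY_OP ^ → 84 ^ 14 = 90. Stack: [90]
STORE_FAST t → t=90. Stack: []
LOAD_FAST a → push 14. Stack: [14]
LOAD_CONST → push 3. Stack: [14, 3]
BINARY_OP >> → 14 >> 3 = 1. Stack: [1]
STORE_FAST s → s=1. Stack: []
LOAD_FAST t → push 90. Stack: [90]
LOAD_CONST → push 12. Stack: [90, 12]
BINARY_OP - → 90 - 12 = 78. Stack: [78]
STORE_FAST w → w=78. Stack: []
LOAD_FAST s → push 1. Stack: [1]
RETURN_VALUE → return 1.

78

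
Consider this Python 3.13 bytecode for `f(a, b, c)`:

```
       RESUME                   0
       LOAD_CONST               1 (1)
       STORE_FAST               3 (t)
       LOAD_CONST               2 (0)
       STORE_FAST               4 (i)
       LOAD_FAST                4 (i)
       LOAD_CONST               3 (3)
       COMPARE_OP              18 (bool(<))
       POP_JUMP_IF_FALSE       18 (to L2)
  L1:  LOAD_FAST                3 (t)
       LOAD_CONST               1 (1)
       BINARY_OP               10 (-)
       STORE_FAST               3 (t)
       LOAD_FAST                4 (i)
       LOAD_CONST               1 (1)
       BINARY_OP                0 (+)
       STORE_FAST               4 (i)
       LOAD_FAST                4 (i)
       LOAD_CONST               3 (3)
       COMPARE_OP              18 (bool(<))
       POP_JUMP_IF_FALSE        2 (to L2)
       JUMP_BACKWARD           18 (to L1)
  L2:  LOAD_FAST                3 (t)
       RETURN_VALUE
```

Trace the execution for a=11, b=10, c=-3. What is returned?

-2

LOAD_CONST → push 1. Stack: [1]
STORE_FAST t → t=1. Stack: []
LOAD_CONST → push 0. Stack: [0]
STORE_FAST i → i=0. Stack: []
LOAD_FAST i → push 0. Stack: [0]
LOAD_CONST → push 3. Stack: [0, 3]
COMPARE_OP bool(<) → 0 vs 3 = True. Stack: [True]
POP_JUMP_IF_FALSE → pop True; no jump. Stack: []
LOAD_FAST t → push 1. Stack: [1]
LOAD_CONST → push 1. Stack: [1, 1]
BINARY_OP - → 1 - 1 = 0. Stack: [0]
STORE_FAST t → t=0. Stack: []
LOAD_FAST i → push 0. Stack: [0]
LOAD_CONST → push 1. Stack: [0, 1]
BINARY_OP + → 0 + 1 = 1. Stack: [1]
STORE_FAST i → i=1. Stack: []
LOAD_FAST i → push 1. Stack: [1]
LOAD_CONST → push 3. Stack: [1, 3]
COMPARE_OP bool(<) → 1 vs 3 = True. Stack: [True]
POP_JUMP_IF_FALSE → pop True; no jump. Stack: []
LOAD_FAST t → push 0. Stack: [0]
LOAD_CONST → push 1. Stack: [0, 1]
BINARY_OP - → 0 - 1 = -1. Stack: [-1]
STORE_FAST t → t=-1. Stack: []
LOAD_FAST i → push 1. Stack: [1]
LOAD_CONST → push 1. Stack: [1, 1]
BINARY_OP + → 1 + 1 = 2. Stack: [2]
STORE_FAST i → i=2. Stack: []
LOAD_FAST i → push 2. Stack: [2]
LOAD_CONST → push 3. Stack: [2, 3]
COMPARE_OP bool(<) → 2 vs 3 = True. Stack: [True]
POP_JUMP_IF_FALSE → pop True; no jump. Stack: []
LOAD_FAST t → push -1. Stack: [-1]
LOAD_CONST → push 1. Stack: [-1, 1]
BINARY_OP - → -1 - 1 = -2. Stack: [-2]
STORE_FAST t → t=-2. Stack: []
LOAD_FAST i → push 2. Stack: [2]
LOAD_CONST → push 1. Stack: [2, 1]
BINARY_OP + → 2 + 1 = 3. Stack: [3]
STORE_FAST i → i=3. Stack: []
LOAD_FAST i → push 3. Stack: [3]
LOAD_CONST → push 3. Stack: [3, 3]
COMPARE_OP bool(<) → 3 vs 3 = False. Stack: [False]
POP_JUMP_IF_FALSE → pop False; jump. Stack: []
LOAD_FAST t → push -2. Stack: [-2]
RETURN_VALUE → return -2.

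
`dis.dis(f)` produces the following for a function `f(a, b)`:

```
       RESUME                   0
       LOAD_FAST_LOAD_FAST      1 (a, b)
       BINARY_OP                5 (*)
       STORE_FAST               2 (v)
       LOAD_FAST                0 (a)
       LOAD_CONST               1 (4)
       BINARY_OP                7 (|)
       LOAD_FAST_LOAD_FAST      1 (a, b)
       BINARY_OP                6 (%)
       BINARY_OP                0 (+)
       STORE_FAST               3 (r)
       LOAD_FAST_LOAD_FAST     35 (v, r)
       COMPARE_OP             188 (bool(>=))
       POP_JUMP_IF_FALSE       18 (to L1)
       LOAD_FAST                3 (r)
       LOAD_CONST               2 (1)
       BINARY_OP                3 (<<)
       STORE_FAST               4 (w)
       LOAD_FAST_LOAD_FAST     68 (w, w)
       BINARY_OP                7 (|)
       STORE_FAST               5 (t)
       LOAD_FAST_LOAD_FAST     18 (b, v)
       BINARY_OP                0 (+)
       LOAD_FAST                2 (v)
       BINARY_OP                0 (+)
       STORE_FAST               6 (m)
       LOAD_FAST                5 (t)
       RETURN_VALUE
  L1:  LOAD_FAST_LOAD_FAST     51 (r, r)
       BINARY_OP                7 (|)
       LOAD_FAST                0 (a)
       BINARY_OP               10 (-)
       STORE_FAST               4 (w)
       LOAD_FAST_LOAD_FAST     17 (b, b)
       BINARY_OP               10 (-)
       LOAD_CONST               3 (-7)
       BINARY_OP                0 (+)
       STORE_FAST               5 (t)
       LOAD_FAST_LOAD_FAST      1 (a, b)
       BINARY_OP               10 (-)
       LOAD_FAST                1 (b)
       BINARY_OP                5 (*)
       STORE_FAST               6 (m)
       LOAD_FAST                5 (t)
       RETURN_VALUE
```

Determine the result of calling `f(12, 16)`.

48

LOAD_FAST_LOAD_FAST a,b → push 12,16. Stack: [12, 16]
BINARY_OP * → 12 * 16 = 192. Stack: [192]
STORE_FAST v → v=192. Stack: []
LOAD_FAST a → push 12. Stack: [12]
LOAD_CONST → push 4. Stack: [12, 4]
BINARY_OP | → 12 | 4 = 12. Stack: [12]
LOAD_FAST_LOAD_FAST a,b → push 12,16. Stack: [12, 12, 16]
BINARY_OP % → 12 % 16 = 12. Stack: [12, 12]
BINARY_OP + → 12 + 12 = 24. Stack: [24]
STORE_FAST r → r=24. Stack: []
LOAD_FAST_LOAD_FAST v,r → push 192,24. Stack: [192, 24]
COMPARE_OP bool(>=) → 192 vs 24 = True. Stack: [True]
POP_JUMP_IF_FALSE → pop True; no jump. Stack: []
LOAD_FAST r → push 24. Stack: [24]
LOAD_CONST → push 1. Stack: [24, 1]
BINARY_OP << → 24 << 1 = 48. Stack: [48]
STORE_FAST w → w=48. Stack: []
LOAD_FAST_LOAD_FAST w,w → push 48,48. Stack: [48, 48]
BINARY_OP | → 48 | 48 = 48. Stack: [48]
STORE_FAST t → t=48. Stack: []
LOAD_FAST_LOAD_FAST b,v → push 16,192. Stack: [16, 192]
BINARY_OP + → 16 + 192 = 208. Stack: [208]
LOAD_FAST v → push 192. Stack: [208, 192]
BINARY_OP + → 208 + 192 = 400. Stack: [400]
STORE_FAST m → m=400. Stack: []
LOAD_FAST t → push 48. Stack: [48]
RETURN_VALUE → return 48.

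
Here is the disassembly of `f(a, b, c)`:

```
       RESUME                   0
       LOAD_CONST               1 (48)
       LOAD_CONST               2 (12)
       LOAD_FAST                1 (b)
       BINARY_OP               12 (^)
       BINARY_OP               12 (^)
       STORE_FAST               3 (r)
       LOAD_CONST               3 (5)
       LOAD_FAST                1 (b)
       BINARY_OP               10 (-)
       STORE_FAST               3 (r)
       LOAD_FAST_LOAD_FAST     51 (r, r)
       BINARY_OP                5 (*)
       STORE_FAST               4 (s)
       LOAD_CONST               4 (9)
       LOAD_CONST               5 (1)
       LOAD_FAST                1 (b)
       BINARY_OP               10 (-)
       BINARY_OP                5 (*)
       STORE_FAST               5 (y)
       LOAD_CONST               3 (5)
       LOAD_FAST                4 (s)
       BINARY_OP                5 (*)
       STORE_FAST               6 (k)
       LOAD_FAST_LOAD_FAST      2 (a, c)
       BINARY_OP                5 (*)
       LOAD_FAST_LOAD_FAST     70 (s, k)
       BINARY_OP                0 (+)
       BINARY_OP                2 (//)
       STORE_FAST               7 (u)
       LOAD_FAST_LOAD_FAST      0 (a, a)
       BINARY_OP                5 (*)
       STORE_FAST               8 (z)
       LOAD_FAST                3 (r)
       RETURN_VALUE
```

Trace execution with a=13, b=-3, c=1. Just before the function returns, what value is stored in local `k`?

320

LOAD_CONST → push 48. Stack: [48]
LOAD_CONST → push 12. Stack: [48, 12]
LOAD_FAST b → push -3. Stack: [48, 12, -3]
BINARY_OP ^ → 12 ^ -3 = -15. Stack: [48, -15]
BINARY_OP ^ → 48 ^ -15 = -63. Stack: [-63]
STORE_FAST r → r=-63. Stack: []
LOAD_CONST → push 5. Stack: [5]
LOAD_FAST b → push -3. Stack: [5, -3]
BINARY_OP - → 5 - -3 = 8. Stack: [8]
STORE_FAST r → r=8. Stack: []
LOAD_FAST_LOAD_FAST r,r → push 8,8. Stack: [8, 8]
BINARY_OP * → 8 * 8 = 64. Stack: [64]
STORE_FAST s → s=64. Stack: []
LOAD_CONST → push 9. Stack: [9]
LOAD_CONST → push 1. Stack: [9, 1]
LOAD_FAST b → push -3. Stack: [9, 1, -3]
BINARY_OP - → 1 - -3 = 4. Stack: [9, 4]
BINARY_OP * → 9 * 4 = 36. Stack: [36]
STORE_FAST y → y=36. Stack: []
LOAD_CONST → push 5. Stack: [5]
LOAD_FAST s → push 64. Stack: [5, 64]
BINARY_OP * → 5 * 64 = 320. Stack: [320]
STORE_FAST k → k=320. Stack: []
LOAD_FAST_LOAD_FAST a,c → push 13,1. Stack: [13, 1]
BINARY_OP * → 13 * 1 = 13. Stack: [13]
LOAD_FAST_LOAD_FAST s,k → push 64,320. Stack: [13, 64, 320]
BINARY_OP + → 64 + 320 = 384. Stack: [13, 384]
BINARY_OP // → 13 // 384 = 0. Stack: [0]
STORE_FAST u → u=0. Stack: []
LOAD_FAST_LOAD_FAST a,a → push 13,13. Stack: [13, 13]
BINARY_OP * → 13 * 13 = 169. Stack: [169]
STORE_FAST z → z=169. Stack: []
LOAD_FAST r → push 8. Stack: [8]
RETURN_VALUE → return 8.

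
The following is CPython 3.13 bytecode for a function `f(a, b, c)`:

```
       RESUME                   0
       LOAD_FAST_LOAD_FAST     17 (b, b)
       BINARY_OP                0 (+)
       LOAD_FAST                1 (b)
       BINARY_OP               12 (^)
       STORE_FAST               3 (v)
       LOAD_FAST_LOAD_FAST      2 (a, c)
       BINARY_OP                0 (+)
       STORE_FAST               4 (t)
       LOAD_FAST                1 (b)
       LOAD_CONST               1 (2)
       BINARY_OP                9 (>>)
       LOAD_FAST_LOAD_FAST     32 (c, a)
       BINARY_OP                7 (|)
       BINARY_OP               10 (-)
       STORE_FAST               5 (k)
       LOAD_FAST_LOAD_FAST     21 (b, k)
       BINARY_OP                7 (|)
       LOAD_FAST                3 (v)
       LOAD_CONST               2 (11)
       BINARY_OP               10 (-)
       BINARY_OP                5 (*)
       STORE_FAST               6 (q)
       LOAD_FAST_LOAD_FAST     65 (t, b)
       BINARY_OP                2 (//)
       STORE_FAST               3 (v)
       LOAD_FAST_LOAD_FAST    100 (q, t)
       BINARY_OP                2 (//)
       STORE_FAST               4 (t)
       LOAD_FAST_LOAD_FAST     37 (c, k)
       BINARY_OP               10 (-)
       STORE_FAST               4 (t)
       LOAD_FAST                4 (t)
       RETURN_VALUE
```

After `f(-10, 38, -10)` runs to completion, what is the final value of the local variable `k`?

19

LOAD_FAST_LOAD_FAST b,b → push 38,38. Stack: [38, 38]
BINARY_OP + → 38 + 38 = 76. Stack: [76]
LOAD_FAST b → push 38. Stack: [76, 38]
BINARY_OP ^ → 76 ^ 38 = 106. Stack: [106]
STORE_FAST v → v=106. Stack: []
LOAD_FAST_LOAD_FAST a,c → push -10,-10. Stack: [-10, -10]
BINARY_OP + → -10 + -10 = -20. Stack: [-20]
STORE_FAST t → t=-20. Stack: []
LOAD_FAST b → push 38. Stack: [38]
LOAD_CONST → push 2. Stack: [38, 2]
BINARY_OP >> → 38 >> 2 = 9. Stack: [9]
LOAD_FAST_LOAD_FAST c,a → push -10,-10. Stack: [9, -10, -10]
BINARY_OP | → -10 | -10 = -10. Stack: [9, -10]
BINARY_OP - → 9 - -10 = 19. Stack: [19]
STORE_FAST k → k=19. Stack: []
LOAD_FAST_LOAD_FAST b,k → push 38,19. Stack: [38, 19]
BINARY_OP | → 38 | 19 = 55. Stack: [55]
LOAD_FAST v → push 106. Stack: [55, 106]
LOAD_CONST → push 11. Stack: [55, 106, 11]
BINARY_OP - → 106 - 11 = 95. Stack: [55, 95]
BINARY_OP * → 55 * 95 = 5225. Stack: [5225]
STORE_FAST q → q=5225. Stack: []
LOAD_FAST_LOAD_FAST t,b → push -20,38. Stack: [-20, 38]
BINARY_OP // → -20 // 38 = -1. Stack: [-1]
STORE_FAST v → v=-1. Stack: []
LOAD_FAST_LOAD_FAST q,t → push 5225,-20. Stack: [5225, -20]
BINARY_OP // → 5225 // -20 = -262. Stack: [-262]
STORE_FAST t → t=-262. Stack: []
LOAD_FAST_LOAD_FAST c,k → push -10,19. Stack: [-10, 19]
BINARY_OP - → -10 - 19 = -29. Stack: [-29]
STORE_FAST t → t=-29. Stack: []
LOAD_FAST t → push -29. Stack: [-29]
RETURN_VALUE → return -29.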